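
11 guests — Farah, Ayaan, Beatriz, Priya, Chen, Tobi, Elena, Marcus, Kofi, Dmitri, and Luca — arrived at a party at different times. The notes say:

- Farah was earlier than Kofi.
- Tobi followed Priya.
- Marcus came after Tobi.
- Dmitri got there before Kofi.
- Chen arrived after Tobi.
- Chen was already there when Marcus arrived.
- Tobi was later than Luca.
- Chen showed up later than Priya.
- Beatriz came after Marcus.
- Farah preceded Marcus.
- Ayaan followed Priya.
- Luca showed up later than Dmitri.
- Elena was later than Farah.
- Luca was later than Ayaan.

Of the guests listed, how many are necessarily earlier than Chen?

5

Directly stated before Chen: Priya and Tobi.
Ayaan reaches Chen via Ayaan → Luca → Tobi → Chen.
Dmitri reaches Chen via Dmitri → Luca → Tobi → Chen.
Luca reaches Chen via Luca → Tobi → Chen.
No chain forces Kofi (or any of the others) ahead of Chen.
That's Ayaan, Dmitri, Luca, Priya, and Tobi — 5 in all.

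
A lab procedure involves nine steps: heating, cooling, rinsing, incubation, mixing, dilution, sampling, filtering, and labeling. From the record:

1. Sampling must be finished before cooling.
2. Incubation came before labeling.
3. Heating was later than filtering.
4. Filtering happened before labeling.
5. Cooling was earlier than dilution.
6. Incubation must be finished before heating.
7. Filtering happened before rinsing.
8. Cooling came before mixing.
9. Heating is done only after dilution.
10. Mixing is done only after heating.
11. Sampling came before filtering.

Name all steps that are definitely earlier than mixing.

cooling, dilution, filtering, heating, incubation, sampling

Directly stated before mixing: cooling and heating.
Dilution reaches mixing via dilution → heating → mixing.
Filtering reaches mixing via filtering → heating → mixing.
Incubation reaches mixing via incubation → heating → mixing.
Likewise sampling reaches mixing by chaining the stated constraints.
No chain forces labeling (or any of the others) ahead of mixing.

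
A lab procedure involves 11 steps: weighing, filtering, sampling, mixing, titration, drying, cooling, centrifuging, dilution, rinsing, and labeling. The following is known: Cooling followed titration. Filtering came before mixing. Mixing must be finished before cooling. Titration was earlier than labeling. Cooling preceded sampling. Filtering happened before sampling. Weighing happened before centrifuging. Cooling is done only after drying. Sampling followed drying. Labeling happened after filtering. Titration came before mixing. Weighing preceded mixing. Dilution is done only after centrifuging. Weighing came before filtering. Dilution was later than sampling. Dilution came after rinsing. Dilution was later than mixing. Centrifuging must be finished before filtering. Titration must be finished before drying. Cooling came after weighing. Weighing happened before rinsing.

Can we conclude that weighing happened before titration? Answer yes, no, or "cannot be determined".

cannot be determined

No chain of stated constraints runs from weighing to titration, and none runs from titration to weighing either.
So the relative order of weighing and titration is not fixed by the given facts.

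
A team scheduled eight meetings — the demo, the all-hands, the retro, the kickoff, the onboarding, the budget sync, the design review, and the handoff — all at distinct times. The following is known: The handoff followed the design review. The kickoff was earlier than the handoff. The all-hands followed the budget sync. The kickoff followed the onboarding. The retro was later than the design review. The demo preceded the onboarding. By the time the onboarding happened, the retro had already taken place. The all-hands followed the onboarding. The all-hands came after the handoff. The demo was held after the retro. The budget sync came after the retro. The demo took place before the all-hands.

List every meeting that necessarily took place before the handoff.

Directly stated before the handoff: the design review and the kickoff.
The demo reaches the handoff via the demo → the onboarding → the kickoff → the handoff.
The onboarding reaches the handoff via the onboarding → the kickoff → the handoff.
The retro reaches the handoff via the retro → the onboarding → the kickoff → the handoff.
No chain forces the budget sync (or any of the others) ahead of the handoff.

the demo, the design review, the kickoff, the onboarding, the retro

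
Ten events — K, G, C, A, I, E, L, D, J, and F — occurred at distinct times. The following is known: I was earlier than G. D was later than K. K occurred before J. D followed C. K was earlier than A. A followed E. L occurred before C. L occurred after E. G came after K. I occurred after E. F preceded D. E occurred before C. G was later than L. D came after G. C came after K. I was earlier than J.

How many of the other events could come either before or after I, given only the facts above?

Forced before I: E; forced after I: D, G, and J.
That leaves A, C, F, K, and L with no forced order relative to I — 5.

5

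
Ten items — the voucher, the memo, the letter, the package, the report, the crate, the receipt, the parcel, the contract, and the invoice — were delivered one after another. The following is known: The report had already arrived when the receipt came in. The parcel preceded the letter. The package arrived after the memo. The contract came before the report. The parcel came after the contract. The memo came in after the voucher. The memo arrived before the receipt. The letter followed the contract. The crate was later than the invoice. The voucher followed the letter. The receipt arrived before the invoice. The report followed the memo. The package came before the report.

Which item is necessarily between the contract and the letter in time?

the parcel

Tracing the constraints gives the contract → the parcel → the letter, so the parcel sits after the contract and before the letter.
No other item is forced both after the contract and before the letter.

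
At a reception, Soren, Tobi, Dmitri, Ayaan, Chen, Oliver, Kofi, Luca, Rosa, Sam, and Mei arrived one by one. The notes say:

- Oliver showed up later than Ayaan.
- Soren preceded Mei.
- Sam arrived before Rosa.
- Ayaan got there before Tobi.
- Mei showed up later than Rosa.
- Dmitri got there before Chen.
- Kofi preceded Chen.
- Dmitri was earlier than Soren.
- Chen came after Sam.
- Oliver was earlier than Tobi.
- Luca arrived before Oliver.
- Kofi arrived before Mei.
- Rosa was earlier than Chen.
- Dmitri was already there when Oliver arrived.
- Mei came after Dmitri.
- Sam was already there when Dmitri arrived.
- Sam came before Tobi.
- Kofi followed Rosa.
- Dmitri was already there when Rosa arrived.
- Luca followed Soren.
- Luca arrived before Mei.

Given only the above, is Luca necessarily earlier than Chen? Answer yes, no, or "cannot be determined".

cannot be determined

No chain of stated constraints runs from Luca to Chen, and none runs from Chen to Luca either.
So the relative order of Luca and Chen is not fixed by the given facts.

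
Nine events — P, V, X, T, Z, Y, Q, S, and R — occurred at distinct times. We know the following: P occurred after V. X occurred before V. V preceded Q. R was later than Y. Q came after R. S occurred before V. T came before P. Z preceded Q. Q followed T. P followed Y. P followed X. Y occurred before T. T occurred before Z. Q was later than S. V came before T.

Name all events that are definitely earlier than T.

S, V, X, Y

Directly stated before T: V and Y.
S reaches T via S → V → T.
X reaches T via X → V → T.
No chain forces P (or any of the others) ahead of T.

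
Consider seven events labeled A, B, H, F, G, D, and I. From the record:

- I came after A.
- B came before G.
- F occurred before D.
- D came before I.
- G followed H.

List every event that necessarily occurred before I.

Directly stated before I: A and D.
F reaches I via F → D → I.
No chain forces B (or any of the others) ahead of I.

A, D, F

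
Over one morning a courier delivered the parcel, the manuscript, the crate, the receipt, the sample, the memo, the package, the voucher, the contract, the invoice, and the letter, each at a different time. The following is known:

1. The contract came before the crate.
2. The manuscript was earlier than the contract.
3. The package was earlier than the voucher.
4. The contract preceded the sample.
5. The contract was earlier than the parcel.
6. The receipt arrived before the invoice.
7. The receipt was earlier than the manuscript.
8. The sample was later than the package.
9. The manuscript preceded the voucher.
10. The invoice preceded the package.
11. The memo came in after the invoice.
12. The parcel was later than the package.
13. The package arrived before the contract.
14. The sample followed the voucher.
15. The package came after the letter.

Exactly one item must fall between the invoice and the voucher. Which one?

the package

Tracing the constraints gives the invoice → the package → the voucher, so the package sits after the invoice and before the voucher.
No other item is forced both after the invoice and before the voucher.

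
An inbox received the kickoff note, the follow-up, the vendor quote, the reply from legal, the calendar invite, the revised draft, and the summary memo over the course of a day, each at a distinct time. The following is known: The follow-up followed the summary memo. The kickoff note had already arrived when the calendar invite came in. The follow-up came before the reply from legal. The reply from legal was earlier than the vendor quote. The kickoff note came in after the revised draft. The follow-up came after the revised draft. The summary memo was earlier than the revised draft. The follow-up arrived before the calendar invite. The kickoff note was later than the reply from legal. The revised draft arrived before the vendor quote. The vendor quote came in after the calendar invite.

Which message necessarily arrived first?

the summary memo

The summary memo has a chain of constraints placing it before every other message, so the summary memo must be first.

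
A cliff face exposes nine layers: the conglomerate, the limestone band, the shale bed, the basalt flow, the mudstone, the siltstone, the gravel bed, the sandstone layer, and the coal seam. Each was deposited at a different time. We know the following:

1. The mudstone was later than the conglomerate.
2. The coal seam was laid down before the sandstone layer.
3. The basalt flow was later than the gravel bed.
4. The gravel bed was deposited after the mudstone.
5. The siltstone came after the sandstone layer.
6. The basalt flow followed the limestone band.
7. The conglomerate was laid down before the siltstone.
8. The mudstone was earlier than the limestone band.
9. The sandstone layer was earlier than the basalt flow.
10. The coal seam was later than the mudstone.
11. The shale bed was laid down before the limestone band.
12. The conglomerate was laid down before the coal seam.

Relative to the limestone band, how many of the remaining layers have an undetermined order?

Forced before the limestone band: the conglomerate, the mudstone, and the shale bed; forced after the limestone band: the basalt flow.
That leaves the coal seam, the gravel bed, the sandstone layer, and the siltstone with no forced order relative to the limestone band — 4.

4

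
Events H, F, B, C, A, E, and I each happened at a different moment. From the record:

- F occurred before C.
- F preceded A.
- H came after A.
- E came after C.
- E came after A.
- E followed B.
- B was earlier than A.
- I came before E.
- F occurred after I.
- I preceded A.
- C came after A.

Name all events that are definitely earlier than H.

A, B, F, I

Directly stated before H: A.
B reaches H via B → A → H.
F reaches H via F → A → H.
I reaches H via I → A → H.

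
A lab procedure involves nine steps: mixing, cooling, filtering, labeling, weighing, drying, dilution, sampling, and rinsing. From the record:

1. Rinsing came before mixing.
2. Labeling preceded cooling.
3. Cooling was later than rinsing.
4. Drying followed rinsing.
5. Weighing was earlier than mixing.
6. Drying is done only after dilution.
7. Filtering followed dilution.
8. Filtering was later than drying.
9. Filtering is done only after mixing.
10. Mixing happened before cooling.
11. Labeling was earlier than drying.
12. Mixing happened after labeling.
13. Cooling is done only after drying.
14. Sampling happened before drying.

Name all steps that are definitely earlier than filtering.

Directly stated before filtering: dilution, drying, and mixing.
Labeling reaches filtering via labeling → drying → filtering.
Rinsing reaches filtering via rinsing → mixing → filtering.
Sampling reaches filtering via sampling → drying → filtering.
Likewise weighing reaches filtering by chaining the stated constraints.
No chain forces cooling ahead of filtering.

dilution, drying, labeling, mixing, rinsing, sampling, weighing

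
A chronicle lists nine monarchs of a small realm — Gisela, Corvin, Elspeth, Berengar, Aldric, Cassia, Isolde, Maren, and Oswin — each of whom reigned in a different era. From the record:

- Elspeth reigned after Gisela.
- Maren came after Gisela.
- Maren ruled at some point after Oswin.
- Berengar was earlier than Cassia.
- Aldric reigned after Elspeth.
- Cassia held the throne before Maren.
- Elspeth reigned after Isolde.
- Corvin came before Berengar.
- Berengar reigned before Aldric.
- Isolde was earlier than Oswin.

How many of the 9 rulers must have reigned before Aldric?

5

Directly stated before Aldric: Berengar and Elspeth.
Corvin reaches Aldric via Corvin → Berengar → Aldric.
Gisela reaches Aldric via Gisela → Elspeth → Aldric.
Isolde reaches Aldric via Isolde → Elspeth → Aldric.
No chain forces Maren (or any of the others) ahead of Aldric.
That's Berengar, Corvin, Elspeth, Gisela, and Isolde — 5 in all.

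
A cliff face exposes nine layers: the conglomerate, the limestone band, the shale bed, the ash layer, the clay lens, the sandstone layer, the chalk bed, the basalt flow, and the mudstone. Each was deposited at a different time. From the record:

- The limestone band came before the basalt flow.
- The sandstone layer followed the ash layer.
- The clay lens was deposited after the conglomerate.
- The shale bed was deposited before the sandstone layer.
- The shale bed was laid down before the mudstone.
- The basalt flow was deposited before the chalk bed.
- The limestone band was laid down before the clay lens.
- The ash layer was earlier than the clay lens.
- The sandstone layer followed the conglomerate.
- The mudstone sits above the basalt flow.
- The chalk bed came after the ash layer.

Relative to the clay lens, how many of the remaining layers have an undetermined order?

Forced before the clay lens: the ash layer, the conglomerate, and the limestone band.
That leaves the basalt flow, the chalk bed, the mudstone, the sandstone layer, and the shale bed with no forced order relative to the clay lens — 5.

5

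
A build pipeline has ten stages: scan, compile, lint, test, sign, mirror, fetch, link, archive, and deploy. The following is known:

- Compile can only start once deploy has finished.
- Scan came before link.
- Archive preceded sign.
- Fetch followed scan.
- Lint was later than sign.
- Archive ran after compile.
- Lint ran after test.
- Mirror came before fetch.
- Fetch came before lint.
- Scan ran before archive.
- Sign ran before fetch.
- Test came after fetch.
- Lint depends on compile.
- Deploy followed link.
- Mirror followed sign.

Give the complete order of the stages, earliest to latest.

scan, link, deploy, compile, archive, sign, mirror, fetch, test, lint

The constraints fix every adjacent pair, so only one ordering works:
scan → link → deploy → compile → archive → sign → mirror → fetch → test → lint.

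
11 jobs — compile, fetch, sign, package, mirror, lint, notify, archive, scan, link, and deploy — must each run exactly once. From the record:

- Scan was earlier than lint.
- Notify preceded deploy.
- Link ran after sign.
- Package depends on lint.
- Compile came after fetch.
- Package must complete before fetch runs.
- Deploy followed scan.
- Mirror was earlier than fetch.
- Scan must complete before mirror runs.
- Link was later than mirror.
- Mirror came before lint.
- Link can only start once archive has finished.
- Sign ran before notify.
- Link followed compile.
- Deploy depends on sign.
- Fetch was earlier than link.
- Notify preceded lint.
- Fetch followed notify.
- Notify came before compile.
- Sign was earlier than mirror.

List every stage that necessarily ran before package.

lint, mirror, notify, scan, sign

Directly stated before package: lint.
Mirror reaches package via mirror → lint → package.
Notify reaches package via notify → lint → package.
Scan reaches package via scan → lint → package.
Likewise sign reaches package by chaining the stated constraints.
No chain forces link (or any of the others) ahead of package.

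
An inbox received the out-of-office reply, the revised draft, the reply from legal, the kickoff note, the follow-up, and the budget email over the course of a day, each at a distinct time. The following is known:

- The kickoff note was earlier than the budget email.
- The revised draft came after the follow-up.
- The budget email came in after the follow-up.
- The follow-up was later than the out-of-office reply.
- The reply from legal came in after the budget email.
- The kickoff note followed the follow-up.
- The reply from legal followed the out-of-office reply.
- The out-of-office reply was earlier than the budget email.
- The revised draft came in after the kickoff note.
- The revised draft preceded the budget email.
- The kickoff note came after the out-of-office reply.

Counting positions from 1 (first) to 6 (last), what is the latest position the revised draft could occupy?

The revised draft must come before the budget email and the reply from legal — 2 messages forced after it.
Everything else can be placed before the revised draft in some valid order, so the revised draft can sit as late as position 6 − 2 = 4.

4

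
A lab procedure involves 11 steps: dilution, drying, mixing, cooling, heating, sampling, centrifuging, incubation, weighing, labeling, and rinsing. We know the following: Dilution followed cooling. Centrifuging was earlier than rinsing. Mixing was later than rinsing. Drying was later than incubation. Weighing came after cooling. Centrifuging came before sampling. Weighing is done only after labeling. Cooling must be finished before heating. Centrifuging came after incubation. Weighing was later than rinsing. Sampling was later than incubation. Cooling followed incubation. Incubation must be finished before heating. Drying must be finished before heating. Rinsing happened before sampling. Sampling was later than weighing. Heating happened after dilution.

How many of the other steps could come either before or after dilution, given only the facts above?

Forced before dilution: cooling and incubation; forced after dilution: heating.
That leaves centrifuging, drying, labeling, mixing, rinsing, sampling, and weighing with no forced order relative to dilution — 7.

7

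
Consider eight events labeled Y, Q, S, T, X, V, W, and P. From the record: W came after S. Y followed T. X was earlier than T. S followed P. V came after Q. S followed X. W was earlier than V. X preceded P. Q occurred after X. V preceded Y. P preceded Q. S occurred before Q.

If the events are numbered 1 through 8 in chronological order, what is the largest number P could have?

3

P must come before Q, S, V, W, and Y — 5 events forced after it.
Everything else can be placed before P in some valid order, so P can sit as late as position 8 − 5 = 3.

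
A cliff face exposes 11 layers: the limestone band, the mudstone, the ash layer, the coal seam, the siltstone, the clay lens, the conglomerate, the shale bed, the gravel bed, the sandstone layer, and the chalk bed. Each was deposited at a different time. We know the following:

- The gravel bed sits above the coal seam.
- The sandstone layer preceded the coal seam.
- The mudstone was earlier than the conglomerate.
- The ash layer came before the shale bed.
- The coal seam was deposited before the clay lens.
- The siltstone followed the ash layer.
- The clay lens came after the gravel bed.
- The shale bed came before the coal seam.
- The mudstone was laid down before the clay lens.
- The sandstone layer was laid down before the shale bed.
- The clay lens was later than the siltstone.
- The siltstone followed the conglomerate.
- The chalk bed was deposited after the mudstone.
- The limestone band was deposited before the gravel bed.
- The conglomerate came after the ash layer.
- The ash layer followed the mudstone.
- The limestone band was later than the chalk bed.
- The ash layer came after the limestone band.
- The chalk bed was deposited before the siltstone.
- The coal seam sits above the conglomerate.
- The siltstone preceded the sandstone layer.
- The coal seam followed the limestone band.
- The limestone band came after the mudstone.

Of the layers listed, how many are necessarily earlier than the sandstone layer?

Directly stated before the sandstone layer: the siltstone.
The ash layer reaches the sandstone layer via the ash layer → the siltstone → the sandstone layer.
The chalk bed reaches the sandstone layer via the chalk bed → the siltstone → the sandstone layer.
The conglomerate reaches the sandstone layer via the conglomerate → the siltstone → the sandstone layer.
Likewise the limestone band and the mudstone each reach the sandstone layer by chaining the stated constraints.
That's the ash layer, the chalk bed, the conglomerate, the limestone band, the mudstone, and the siltstone — 6 in all.

6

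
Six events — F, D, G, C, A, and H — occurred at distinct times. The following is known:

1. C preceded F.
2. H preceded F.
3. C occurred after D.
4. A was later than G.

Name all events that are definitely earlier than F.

Directly stated before F: C and H.
D reaches F via D → C → F.
No chain forces A (or any of the others) ahead of F.

C, D, H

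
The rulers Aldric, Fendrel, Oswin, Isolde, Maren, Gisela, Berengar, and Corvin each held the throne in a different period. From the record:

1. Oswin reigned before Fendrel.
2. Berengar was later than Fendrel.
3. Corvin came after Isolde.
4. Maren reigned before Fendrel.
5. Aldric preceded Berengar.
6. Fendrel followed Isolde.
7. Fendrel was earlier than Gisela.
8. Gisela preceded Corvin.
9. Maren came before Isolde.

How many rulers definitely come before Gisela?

Directly stated before Gisela: Fendrel.
Isolde reaches Gisela via Isolde → Fendrel → Gisela.
Maren reaches Gisela via Maren → Fendrel → Gisela.
Oswin reaches Gisela via Oswin → Fendrel → Gisela.
That's Fendrel, Isolde, Maren, and Oswin — 4 in all.

4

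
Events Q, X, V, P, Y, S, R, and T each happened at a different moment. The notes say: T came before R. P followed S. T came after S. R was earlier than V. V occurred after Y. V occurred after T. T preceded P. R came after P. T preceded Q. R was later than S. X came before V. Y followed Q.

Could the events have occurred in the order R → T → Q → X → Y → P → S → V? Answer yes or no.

The constraints require S before P, but in the proposed sequence P appears ahead of S. That one violation is enough.

no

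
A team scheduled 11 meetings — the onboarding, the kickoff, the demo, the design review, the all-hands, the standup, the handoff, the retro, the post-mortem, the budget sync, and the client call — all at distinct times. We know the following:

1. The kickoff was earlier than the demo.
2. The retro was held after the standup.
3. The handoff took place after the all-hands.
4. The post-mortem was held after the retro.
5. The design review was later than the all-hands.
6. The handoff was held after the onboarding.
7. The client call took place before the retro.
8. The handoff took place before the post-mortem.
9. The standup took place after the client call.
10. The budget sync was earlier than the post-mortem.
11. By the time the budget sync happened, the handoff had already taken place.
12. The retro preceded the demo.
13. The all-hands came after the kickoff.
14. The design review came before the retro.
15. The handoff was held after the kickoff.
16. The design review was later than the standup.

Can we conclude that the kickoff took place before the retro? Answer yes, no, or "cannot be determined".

yes

Chain the constraints: the kickoff → the all-hands → the design review → the retro. Each link is directly stated, so the kickoff comes before the retro.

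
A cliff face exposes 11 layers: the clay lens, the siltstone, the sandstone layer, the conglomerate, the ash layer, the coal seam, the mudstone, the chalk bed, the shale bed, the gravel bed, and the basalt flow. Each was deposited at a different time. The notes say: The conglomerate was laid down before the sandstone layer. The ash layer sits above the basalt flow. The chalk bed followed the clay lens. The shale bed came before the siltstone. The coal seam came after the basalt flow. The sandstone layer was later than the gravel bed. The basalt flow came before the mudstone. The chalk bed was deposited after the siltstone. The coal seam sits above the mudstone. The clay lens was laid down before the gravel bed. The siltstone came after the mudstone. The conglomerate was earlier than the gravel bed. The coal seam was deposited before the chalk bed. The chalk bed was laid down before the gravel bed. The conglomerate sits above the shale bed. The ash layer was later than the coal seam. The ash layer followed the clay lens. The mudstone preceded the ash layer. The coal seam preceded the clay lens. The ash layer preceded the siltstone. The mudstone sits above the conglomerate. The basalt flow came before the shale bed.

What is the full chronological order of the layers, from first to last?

The constraints fix every adjacent pair, so only one ordering works:
the basalt flow → the shale bed → the conglomerate → the mudstone → the coal seam → the clay lens → the ash layer → the siltstone → the chalk bed → the gravel bed → the sandstone layer.

the basalt flow, the shale bed, the conglomerate, the mudstone, the coal seam, the clay lens, the ash layer, the siltstone, the chalk bed, the gravel bed, the sandstone layer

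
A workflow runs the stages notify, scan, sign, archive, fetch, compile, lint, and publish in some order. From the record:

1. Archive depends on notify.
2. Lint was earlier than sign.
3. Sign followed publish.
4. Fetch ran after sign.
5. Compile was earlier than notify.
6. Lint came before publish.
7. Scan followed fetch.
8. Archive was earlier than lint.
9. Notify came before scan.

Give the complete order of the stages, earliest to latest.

The constraints fix every adjacent pair, so only one ordering works:
compile → notify → archive → lint → publish → sign → fetch → scan.

compile, notify, archive, lint, publish, sign, fetch, scan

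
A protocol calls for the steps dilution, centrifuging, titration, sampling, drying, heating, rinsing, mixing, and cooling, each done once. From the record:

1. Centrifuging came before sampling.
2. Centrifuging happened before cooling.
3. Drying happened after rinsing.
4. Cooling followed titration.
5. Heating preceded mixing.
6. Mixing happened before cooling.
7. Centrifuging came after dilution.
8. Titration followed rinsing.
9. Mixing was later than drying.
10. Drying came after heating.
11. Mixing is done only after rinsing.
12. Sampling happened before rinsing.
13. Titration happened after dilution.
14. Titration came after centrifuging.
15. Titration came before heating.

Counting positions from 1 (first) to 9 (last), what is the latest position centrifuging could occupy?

Centrifuging must come before cooling, drying, heating, mixing, rinsing, sampling, and titration — 7 steps forced after it.
Everything else can be placed before centrifuging in some valid order, so centrifuging can sit as late as position 9 − 7 = 2.

2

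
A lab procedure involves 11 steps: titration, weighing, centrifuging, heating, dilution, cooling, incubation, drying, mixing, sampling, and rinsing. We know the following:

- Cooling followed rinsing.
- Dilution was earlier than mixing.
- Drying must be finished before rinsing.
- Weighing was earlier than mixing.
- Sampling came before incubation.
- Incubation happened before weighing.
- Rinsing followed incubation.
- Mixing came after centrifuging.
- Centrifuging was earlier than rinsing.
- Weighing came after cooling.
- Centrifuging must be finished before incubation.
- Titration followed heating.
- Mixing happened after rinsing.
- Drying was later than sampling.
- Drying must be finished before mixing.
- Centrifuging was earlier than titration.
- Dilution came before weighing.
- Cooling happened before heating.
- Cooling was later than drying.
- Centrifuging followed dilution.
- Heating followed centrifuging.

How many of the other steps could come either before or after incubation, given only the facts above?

Forced before incubation: centrifuging, dilution, and sampling; forced after incubation: cooling, heating, mixing, rinsing, titration, and weighing.
That leaves drying with no forced order relative to incubation — 1.

1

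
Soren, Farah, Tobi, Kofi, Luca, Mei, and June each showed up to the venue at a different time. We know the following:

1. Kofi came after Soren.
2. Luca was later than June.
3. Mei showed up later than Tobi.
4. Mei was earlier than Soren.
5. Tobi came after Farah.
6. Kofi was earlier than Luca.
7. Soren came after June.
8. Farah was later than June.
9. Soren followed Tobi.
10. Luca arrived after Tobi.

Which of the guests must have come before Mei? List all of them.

Directly stated before Mei: Tobi.
Farah reaches Mei via Farah → Tobi → Mei.
June reaches Mei via June → Farah → Tobi → Mei.
No chain forces Kofi (or any of the others) ahead of Mei.

Farah, June, Tobi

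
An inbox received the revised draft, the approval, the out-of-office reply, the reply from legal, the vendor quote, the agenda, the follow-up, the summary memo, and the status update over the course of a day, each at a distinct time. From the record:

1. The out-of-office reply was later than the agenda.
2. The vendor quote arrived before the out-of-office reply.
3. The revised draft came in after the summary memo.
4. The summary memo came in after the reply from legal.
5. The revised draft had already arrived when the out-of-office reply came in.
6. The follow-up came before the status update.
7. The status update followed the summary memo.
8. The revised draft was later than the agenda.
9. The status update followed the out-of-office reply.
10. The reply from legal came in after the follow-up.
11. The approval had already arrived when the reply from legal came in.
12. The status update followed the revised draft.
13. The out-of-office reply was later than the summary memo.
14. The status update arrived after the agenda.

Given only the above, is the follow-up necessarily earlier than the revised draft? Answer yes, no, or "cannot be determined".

Chain the constraints: the follow-up → the reply from legal → the summary memo → the revised draft. Each link is directly stated, so the follow-up comes before the revised draft.

yes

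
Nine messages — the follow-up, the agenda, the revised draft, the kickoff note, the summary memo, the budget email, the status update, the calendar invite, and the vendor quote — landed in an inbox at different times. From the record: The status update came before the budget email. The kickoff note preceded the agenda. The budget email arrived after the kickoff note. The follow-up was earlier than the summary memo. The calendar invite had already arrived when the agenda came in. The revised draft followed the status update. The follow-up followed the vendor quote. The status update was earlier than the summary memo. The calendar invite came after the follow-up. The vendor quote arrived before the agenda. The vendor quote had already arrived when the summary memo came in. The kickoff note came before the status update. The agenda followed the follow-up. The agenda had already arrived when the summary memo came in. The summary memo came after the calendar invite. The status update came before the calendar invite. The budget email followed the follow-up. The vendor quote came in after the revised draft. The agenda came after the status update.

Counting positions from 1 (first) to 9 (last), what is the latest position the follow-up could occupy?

The follow-up must come before the agenda, the budget email, the calendar invite, and the summary memo — 4 messages forced after it.
Everything else can be placed before the follow-up in some valid order, so the follow-up can sit as late as position 9 − 4 = 5.

5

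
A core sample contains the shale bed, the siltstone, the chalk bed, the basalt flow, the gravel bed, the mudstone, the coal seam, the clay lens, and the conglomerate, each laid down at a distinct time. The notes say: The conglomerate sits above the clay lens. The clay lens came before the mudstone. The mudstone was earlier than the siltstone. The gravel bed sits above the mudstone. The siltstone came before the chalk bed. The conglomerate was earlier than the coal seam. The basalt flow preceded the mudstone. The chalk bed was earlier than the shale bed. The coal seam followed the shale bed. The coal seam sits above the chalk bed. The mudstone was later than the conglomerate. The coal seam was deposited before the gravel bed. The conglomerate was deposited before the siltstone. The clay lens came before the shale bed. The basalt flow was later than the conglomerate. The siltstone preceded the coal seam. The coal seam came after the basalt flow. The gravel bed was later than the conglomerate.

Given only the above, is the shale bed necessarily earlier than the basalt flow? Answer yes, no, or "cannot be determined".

no

Tracing the constraints gives the basalt flow → the mudstone → the siltstone → the chalk bed → the shale bed, so the basalt flow must come before the shale bed.
That means the shale bed cannot be before the basalt flow.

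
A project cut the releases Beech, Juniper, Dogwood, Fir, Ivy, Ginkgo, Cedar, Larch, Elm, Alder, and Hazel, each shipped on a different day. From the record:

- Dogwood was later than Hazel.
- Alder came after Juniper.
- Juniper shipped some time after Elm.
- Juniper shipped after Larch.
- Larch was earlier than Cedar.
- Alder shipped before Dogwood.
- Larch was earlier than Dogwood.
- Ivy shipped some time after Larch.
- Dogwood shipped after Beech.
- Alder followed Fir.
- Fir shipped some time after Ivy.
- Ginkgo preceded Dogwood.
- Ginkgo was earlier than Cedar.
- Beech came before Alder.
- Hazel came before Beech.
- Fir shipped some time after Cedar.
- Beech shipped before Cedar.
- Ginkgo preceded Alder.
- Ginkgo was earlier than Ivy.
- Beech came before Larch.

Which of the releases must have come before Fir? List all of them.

Beech, Cedar, Ginkgo, Hazel, Ivy, Larch

Directly stated before Fir: Cedar and Ivy.
Beech reaches Fir via Beech → Cedar → Fir.
Ginkgo reaches Fir via Ginkgo → Cedar → Fir.
Hazel reaches Fir via Hazel → Beech → Cedar → Fir.
Likewise Larch reaches Fir by chaining the stated constraints.
No chain forces Elm (or any of the others) ahead of Fir.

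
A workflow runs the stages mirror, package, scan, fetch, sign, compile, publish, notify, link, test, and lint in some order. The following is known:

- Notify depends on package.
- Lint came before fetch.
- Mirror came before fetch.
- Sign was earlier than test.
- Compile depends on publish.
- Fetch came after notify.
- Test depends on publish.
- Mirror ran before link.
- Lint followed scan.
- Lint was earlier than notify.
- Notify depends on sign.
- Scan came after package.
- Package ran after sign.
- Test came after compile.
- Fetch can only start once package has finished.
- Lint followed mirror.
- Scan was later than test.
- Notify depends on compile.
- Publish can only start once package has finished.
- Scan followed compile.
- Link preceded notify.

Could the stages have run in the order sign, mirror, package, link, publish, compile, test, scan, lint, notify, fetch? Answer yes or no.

Check each stated constraint against the proposed order — e.g. sign is ahead of notify; mirror is ahead of fetch. Every pair is in the required order; nothing is violated.

yes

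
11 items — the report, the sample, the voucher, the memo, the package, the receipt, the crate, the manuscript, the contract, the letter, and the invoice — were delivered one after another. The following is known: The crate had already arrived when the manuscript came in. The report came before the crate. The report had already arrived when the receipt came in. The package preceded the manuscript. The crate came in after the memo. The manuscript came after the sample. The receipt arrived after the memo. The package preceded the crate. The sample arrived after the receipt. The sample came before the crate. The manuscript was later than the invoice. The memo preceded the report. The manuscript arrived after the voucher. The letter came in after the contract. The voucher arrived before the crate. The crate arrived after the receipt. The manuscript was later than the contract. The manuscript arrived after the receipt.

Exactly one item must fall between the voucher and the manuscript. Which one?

the crate

Tracing the constraints gives the voucher → the crate → the manuscript, so the crate sits after the voucher and before the manuscript.
No other item is forced both after the voucher and before the manuscript.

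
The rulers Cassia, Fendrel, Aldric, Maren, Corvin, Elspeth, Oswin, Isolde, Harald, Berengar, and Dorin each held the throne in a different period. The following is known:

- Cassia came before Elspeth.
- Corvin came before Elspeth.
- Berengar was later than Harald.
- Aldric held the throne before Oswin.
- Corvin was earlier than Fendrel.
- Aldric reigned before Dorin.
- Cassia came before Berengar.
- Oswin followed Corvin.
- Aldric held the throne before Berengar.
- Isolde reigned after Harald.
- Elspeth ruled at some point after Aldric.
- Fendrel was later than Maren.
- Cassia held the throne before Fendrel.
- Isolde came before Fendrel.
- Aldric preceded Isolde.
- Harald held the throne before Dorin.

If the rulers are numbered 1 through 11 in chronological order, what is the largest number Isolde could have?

10

Isolde must come before Fendrel — 1 ruler forced after them.
Everything else can be placed before Isolde in some valid order, so Isolde can sit as late as position 11 − 1 = 10.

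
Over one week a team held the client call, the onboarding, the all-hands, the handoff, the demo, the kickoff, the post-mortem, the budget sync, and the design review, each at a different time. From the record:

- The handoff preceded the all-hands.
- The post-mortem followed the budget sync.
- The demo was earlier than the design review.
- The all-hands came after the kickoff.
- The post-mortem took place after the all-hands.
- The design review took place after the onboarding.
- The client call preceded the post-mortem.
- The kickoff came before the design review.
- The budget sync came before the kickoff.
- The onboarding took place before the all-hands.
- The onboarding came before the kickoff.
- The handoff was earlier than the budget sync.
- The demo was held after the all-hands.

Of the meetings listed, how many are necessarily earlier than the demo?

Directly stated before the demo: the all-hands.
The budget sync reaches the demo via the budget sync → the kickoff → the all-hands → the demo.
The handoff reaches the demo via the handoff → the all-hands → the demo.
The kickoff reaches the demo via the kickoff → the all-hands → the demo.
Likewise the onboarding reaches the demo by chaining the stated constraints.
That's the all-hands, the budget sync, the handoff, the kickoff, and the onboarding — 5 in all.

5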